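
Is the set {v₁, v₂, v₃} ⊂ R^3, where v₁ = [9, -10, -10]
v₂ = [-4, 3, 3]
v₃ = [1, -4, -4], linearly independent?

The matrix [v₁|v₂|v₃] has determinant 0.
A zero determinant means the columns are linearly dependent.
Indeed v₁ + 2v₂ - v₃ = 0.

linearly dependent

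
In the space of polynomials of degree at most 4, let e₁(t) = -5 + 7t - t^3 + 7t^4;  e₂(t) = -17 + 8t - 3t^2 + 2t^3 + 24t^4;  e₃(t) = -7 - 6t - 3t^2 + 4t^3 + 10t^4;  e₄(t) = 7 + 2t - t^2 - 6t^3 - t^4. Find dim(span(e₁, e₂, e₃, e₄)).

Use coordinates relative to {1, t, …, t^4}.
Apply Gaussian elimination to the matrix whose rows are e₁, e₂, e₃, e₄.
Exactly 3 pivots survive; hence the rank is 3.

3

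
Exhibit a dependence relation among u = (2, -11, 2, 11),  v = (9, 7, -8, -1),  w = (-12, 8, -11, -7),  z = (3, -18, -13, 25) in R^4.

3u + v + w - z = 0

Solve the homogeneous system with u, v, w, z as columns by row-reducing the coefficient matrix.
A generator of the null space is (3, 1, 1, -1).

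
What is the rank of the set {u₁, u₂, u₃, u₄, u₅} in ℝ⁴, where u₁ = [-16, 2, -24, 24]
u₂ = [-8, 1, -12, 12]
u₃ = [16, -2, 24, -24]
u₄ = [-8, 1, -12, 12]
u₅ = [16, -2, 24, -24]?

1

Apply Gaussian elimination to the matrix whose rows are u₁, u₂, u₃, u₄, u₅.
Exactly 1 pivot survives; hence the rank is 1.
(With 5 elements in a 4-dimensional space the rank is at most 4.)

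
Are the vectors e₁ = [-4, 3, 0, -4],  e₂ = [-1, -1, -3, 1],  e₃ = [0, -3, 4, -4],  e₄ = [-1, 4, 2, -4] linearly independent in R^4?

linearly independent

Form the 4×4 matrix with these as columns; its determinant is -140.
A nonzero determinant means the columns are linearly independent.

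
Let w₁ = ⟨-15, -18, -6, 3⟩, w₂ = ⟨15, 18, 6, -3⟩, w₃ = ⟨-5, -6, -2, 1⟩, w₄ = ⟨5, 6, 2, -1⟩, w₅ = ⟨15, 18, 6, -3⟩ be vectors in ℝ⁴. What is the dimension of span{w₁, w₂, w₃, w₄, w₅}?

Form the matrix with w₁, w₂, w₃, w₄, w₅ as columns and reduce.
The echelon form has 1 nonzero row, so the rank is 1.
(With 5 elements in a 4-dimensional space the rank is at most 4.)

1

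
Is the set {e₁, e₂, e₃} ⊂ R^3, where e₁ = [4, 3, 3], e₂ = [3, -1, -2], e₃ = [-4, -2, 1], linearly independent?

linearly independent

Place the vectors as rows of a 3×3 matrix and reduce to echelon form.
The reduction yields 3 nonzero rows, so the rank is 3.
Since rank = 3 (the number of vectors), the set is linearly independent.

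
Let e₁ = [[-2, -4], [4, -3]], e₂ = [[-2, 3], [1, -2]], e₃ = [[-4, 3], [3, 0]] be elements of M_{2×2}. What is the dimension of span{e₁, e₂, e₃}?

dim = 3

Pass to coordinate vectors with respect to the basis {E₁₁, E₁₂, E₂₁, E₂₂}.
Put the 4×3 matrix [e₁|e₂|e₃] into echelon form.
Exactly 3 pivots survive; hence the rank is 3.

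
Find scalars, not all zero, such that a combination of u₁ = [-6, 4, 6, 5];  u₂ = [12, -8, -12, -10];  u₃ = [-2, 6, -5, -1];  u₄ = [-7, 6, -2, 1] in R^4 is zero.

Solve the homogeneous system with u₁, u₂, u₃, u₄ as columns by row-reducing the coefficient matrix.
One solution (up to scaling) is (2, 1, 0, 0).

2u₁ + u₂ = 0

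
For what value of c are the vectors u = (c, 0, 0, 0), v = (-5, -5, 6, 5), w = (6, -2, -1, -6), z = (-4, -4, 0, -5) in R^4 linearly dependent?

c = 0

Place the vectors as rows of a 4×4 matrix; dependence ⇔ determinant zero.
Expanding, det = 39*c.
Solving 39*c = 0 yields c = 0.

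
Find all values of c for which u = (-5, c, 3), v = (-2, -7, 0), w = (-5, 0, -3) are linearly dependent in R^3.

c = -35

Dependence holds iff the 3×3 matrix [u v w] is singular.
Expanding, det = -6*c - 210.
Setting this to zero gives c = -35.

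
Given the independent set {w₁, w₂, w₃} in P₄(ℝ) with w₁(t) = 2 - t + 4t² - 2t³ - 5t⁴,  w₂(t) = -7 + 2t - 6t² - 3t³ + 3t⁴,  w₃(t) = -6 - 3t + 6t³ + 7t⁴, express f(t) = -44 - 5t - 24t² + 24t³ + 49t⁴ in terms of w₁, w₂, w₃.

f = -3w₁ + 2w₂ + 4w₃

Identify each element with its coordinate vector in ℝ⁵ via {1, t, …, t⁴}.
Since w₁, w₂, w₃ are independent, the coefficients expressing f are uniquely determined by a linear system.
Back-substitution yields (c₁, c₂, c₃) = (-3, 2, 4).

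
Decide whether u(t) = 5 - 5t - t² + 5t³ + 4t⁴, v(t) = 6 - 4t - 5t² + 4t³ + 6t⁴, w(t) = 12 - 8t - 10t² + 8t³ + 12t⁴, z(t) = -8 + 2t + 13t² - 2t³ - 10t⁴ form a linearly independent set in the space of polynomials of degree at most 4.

Take coordinates with respect to the standard basis {1, t, …, t⁴}.
Place the vectors as rows of a 4×5 matrix and reduce to echelon form.
The reduction yields 2 nonzero rows, so the rank is 2.
Since rank 2 < 4, the set is linearly dependent.
Indeed 2v - w = 0.

linearly dependent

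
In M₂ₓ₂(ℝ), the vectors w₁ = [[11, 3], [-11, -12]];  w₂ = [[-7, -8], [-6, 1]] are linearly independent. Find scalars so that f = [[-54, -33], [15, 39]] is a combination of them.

f = -3w₁ + 3w₂

Identify each element with its coordinate vector in ℝ⁴ via {E₁₁, E₁₂, E₂₁, E₂₂}.
Write f = a₁w₁ + a₂w₂ and equate components.
The system has the unique solution (a₁, a₂) = (-3, 3).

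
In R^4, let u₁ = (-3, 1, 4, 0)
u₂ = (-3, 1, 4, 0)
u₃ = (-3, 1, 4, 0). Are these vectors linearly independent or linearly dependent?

linearly dependent

Place the vectors as rows of a 3×4 matrix and reduce to echelon form.
The reduction yields 1 nonzero row, so the rank is 1.
Since rank 1 < 3, the set is linearly dependent.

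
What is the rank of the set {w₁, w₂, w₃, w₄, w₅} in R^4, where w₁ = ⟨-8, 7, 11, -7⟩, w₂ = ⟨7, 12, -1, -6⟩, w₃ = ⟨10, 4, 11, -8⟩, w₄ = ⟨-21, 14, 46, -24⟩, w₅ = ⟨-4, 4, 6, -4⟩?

4

Put the 4×5 matrix [w₁|w₂|w₃|w₄|w₅] into echelon form.
There are 4 pivot columns, so rank = 4.
(With 5 elements in a 4-dimensional space the rank is at most 4.)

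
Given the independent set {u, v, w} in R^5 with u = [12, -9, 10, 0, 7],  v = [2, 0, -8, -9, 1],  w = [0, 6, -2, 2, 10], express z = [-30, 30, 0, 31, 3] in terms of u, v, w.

z = -2u - 3v + 2w

Solve the system with u, v, w as columns and z as the right-hand side.
Back-substitution yields (a₁, a₂, a₃) = (-2, -3, 2).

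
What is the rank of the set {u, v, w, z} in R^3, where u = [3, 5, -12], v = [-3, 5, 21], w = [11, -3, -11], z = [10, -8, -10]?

rank 3

Row-reduce the 4×3 matrix with these as rows.
The echelon form has 3 nonzero rows, so the rank is 3.
(With 4 elements in a 3-dimensional space the rank is at most 3.)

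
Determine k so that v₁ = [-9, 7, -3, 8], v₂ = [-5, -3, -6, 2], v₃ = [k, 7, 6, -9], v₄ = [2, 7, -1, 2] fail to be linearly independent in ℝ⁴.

The set is linearly dependent precisely when det[v₁; v₂; v₃; v₄] = 0.
Cofactor expansion gives det = 230*k - 4945.
Solving 230*k - 4945 = 0 yields k = 43/2.

k = 43/2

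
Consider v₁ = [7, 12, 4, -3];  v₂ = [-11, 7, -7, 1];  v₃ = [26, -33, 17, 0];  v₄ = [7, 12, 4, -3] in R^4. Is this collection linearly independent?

Form the 4×4 matrix with these as columns; its determinant is 0.
A zero determinant means the columns are linearly dependent.

linearly dependent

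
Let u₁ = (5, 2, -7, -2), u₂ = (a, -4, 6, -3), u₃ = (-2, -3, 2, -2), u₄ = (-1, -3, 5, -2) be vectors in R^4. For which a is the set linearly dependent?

Dependence holds iff the 4×4 matrix [u₁ u₂ u₃ u₄] is singular.
The determinant works out to -30*a - 30.
This vanishes exactly when a = -1.

a = -1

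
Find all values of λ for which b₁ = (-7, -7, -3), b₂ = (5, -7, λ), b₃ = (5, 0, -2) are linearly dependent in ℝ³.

λ = -39/5

The set is linearly dependent precisely when det[b₁; b₂; b₃] = 0.
Cofactor expansion gives det = -35*λ - 273.
Solving -35*λ - 273 = 0 yields λ = -39/5.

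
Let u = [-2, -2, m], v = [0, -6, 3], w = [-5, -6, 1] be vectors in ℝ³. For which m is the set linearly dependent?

The set is linearly dependent precisely when det[u; v; w] = 0.
Cofactor expansion gives det = 6 - 30*m.
Solving 6 - 30*m = 0 yields m = 1/5.

m = 1/5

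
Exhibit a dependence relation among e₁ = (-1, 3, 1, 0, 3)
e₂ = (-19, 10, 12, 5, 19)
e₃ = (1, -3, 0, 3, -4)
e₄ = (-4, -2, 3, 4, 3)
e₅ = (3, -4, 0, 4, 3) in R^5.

Row-reduce the matrix with e₁, e₂, e₃, e₄, e₅ as columns; the null space gives the coefficients.
The free variable yields coefficients (3, -1, -1, 3, -1) (any nonzero multiple also works).

3e₁ - e₂ - e₃ + 3e₄ - e₅ = 0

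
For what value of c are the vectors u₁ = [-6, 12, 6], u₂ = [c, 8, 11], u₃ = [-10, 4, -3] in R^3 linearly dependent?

Dependence holds iff the 3×3 matrix [u₁ u₂ u₃] is singular.
The determinant works out to 60*c - 432.
Solving 60*c - 432 = 0 yields c = 36/5.

c = 36/5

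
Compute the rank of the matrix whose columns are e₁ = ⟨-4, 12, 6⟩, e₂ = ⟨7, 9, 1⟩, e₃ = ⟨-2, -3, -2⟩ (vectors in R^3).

Form the matrix with e₁, e₂, e₃ as columns and reduce.
Exactly 3 pivots survive; hence the rank is 3.

rank 3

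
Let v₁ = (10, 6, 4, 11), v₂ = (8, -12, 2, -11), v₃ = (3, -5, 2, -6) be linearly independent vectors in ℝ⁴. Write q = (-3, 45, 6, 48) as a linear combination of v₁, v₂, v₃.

Since v₁, v₂, v₃ are independent, the coefficients expressing q are uniquely determined by a linear system.
Row-reducing the augmented matrix gives the unique coefficients (α₁, α₂, α₃) = (2, -4, 3).

q = 2v₁ - 4v₂ + 3v₃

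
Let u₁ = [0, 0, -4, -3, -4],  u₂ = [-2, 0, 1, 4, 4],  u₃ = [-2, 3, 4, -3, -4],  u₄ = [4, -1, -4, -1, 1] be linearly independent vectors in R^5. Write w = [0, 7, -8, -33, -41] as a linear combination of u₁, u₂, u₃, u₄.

w = 4u₁ - 4u₂ + 2u₃ - u₄

Set up the augmented matrix [u₁ | u₂ | u₃ | u₄ | w] and row-reduce.
The system has the unique solution (c₁, …, c₄) = (4, -4, 2, -1).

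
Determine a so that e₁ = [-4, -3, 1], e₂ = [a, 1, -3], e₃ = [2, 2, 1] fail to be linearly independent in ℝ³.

a = 12/5

The vectors are dependent exactly when the determinant of the matrix with rows e₁, e₂, e₃ vanishes.
Cofactor expansion gives det = 5*a - 12.
This vanishes exactly when a = 12/5.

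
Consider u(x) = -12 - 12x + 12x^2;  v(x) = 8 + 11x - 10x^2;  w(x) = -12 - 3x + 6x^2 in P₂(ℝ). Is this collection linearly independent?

Take coordinates with respect to the standard basis {1, x, x^2}.
The matrix [u|v|w] has determinant 0.
A zero determinant means the columns are linearly dependent.
Indeed 3u + 3v - w = 0.

linearly dependent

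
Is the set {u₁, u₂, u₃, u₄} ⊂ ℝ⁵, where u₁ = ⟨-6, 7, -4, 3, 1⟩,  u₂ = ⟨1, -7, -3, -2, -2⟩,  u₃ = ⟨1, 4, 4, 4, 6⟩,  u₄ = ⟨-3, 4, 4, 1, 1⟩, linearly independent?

Place the vectors as rows of a 4×5 matrix and reduce to echelon form.
The reduction yields 4 nonzero rows, so the rank is 4.
Since rank = 4 (the number of vectors), the set is linearly independent.

linearly independent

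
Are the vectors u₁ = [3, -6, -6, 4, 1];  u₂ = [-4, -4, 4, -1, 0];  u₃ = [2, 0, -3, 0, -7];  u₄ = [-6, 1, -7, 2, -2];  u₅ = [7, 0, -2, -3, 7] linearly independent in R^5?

Row-reduce the matrix whose columns are u₁, u₂, u₃, u₄, u₅.
The reduction yields 5 nonzero rows, so the rank is 5.
Since rank = 5 (the number of vectors), the set is linearly independent.

linearly independent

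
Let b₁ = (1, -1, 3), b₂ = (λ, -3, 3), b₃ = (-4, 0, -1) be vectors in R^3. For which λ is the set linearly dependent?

λ = -21

The set is linearly dependent precisely when det[b₁; b₂; b₃] = 0.
The determinant works out to -λ - 21.
Solving -λ - 21 = 0 yields λ = -21.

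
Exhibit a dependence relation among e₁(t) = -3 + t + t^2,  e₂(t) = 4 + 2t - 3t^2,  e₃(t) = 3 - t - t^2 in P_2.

e₁ + e₃ = 0

Write each element as a vector in ℝ³ using {1, t, t^2}.
Row-reduce the matrix with e₁, e₂, e₃ as columns; the null space gives the coefficients.
A generator of the null space is (1, 0, 1).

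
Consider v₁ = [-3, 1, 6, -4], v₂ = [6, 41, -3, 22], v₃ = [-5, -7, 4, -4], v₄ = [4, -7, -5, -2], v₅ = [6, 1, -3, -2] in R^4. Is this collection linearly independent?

linearly dependent

There are 5 vectors in a 4-dimensional space, so they cannot be linearly independent.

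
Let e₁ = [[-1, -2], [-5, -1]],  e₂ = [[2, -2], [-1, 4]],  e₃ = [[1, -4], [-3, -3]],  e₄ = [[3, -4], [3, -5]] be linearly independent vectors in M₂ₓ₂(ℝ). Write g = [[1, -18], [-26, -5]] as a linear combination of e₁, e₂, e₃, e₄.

Work in coordinates with respect to the standard basis {E₁₁, E₁₂, E₂₁, E₂₂}.
Solve the system with e₁, e₂, e₃, e₄ as columns and g as the right-hand side.
Back-substitution yields (c₁, …, c₄) = (2, 1, 4, -1).

g = 2e₁ + e₂ + 4e₃ - e₄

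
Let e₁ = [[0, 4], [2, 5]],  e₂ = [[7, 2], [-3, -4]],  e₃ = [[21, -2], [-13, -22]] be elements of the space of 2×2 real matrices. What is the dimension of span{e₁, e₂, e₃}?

2

Pass to coordinate vectors with respect to the basis {E₁₁, E₁₂, E₂₁, E₂₂}.
Form the matrix with e₁, e₂, e₃ as columns and reduce.
Reduction leaves 2 leading entries, giving rank 2.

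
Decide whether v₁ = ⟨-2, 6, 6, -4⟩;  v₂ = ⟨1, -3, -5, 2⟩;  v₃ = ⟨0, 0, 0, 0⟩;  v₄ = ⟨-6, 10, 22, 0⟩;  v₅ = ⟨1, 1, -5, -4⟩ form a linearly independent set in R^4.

There are 5 vectors in a 4-dimensional space, so they cannot be linearly independent.

linearly dependent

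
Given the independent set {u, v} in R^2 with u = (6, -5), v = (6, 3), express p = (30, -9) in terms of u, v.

Since u, v are independent, the coefficients expressing p are uniquely determined by a linear system.
Row-reducing the augmented matrix gives the unique coefficients (c₁, c₂) = (3, 2).

p = 3u + 2v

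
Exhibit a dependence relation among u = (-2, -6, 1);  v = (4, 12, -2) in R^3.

Write the vectors as columns of a matrix and find a nonzero vector in its null space.
A generator of the null space is (2, 1).

2u + v = 0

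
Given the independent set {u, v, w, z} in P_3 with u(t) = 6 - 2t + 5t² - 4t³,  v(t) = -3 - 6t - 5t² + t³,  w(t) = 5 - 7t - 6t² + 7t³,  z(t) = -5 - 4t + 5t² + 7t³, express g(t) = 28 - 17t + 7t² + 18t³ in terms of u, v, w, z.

Take coordinate vectors relative to {1, t, …, t³}.
Write g = a₁u + … + a₄z and equate components.
Row-reducing the augmented matrix gives the unique coefficients (a₁, …, a₄) = (2, -2, 3, 1).

g = 2u - 2v + 3w + z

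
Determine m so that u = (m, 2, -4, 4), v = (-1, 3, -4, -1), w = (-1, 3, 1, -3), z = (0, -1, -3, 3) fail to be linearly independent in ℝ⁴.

m = -15/7

Place the vectors as rows of a 4×4 matrix; dependence ⇔ determinant zero.
The determinant works out to 14*m + 30.
This vanishes exactly when m = -15/7.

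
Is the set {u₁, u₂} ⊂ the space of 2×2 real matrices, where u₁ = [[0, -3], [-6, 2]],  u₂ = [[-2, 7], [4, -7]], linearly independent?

linearly independent

Write each element as a coordinate vector in ℝ⁴ using {E₁₁, E₁₂, E₂₁, E₂₂}.
Place the vectors as rows of a 2×4 matrix and reduce to echelon form.
The reduction yields 2 nonzero rows, so the rank is 2.
Since rank = 2 (the number of vectors), the set is linearly independent.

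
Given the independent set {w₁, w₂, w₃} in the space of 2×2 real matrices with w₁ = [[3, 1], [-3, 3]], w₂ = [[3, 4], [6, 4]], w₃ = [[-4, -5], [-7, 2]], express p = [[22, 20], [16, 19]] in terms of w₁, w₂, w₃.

Work in coordinates with respect to the standard basis {E₁₁, E₁₂, E₂₁, E₂₂}.
Write p = a₁w₁ + … + a₃w₃ and equate components.
Row-reducing the augmented matrix gives the unique coefficients (a₁, a₂, a₃) = (3, 3, -1).

p = 3w₁ + 3w₂ - w₃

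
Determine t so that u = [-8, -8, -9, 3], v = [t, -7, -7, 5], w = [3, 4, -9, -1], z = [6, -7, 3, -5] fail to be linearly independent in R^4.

t = -11

The vectors are dependent exactly when the determinant of the matrix with rows u, v, w, z vanishes.
Expanding, det = 780*t + 8580.
Setting this to zero gives t = -11.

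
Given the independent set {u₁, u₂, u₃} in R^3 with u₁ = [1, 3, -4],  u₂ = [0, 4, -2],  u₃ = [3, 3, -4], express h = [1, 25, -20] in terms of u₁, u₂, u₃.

Write h = a₁u₁ + … + a₃u₃ and equate components.
Back-substitution yields (a₁, a₂, a₃) = (4, 4, -1).

h = 4u₁ + 4u₂ - u₃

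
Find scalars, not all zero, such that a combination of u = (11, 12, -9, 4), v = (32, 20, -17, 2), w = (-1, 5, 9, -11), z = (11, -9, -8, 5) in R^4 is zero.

Write the vectors as columns of a matrix and find a nonzero vector in its null space.
One solution (up to scaling) is (2, -1, 1, 1).

2u - v + w + z = 0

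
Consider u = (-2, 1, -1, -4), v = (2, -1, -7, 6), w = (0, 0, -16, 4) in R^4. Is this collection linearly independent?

linearly dependent

Place the vectors as rows of a 3×4 matrix and reduce to echelon form.
The reduction yields 2 nonzero rows, so the rank is 2.
Since rank 2 < 3, the set is linearly dependent.
Indeed 2u + 2v - w = 0.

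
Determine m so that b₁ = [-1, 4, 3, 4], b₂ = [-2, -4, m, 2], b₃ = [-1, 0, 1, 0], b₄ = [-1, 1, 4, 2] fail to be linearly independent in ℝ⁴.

m = 15

The vectors are dependent exactly when the determinant of the matrix with rows b₁, b₂, b₃, b₄ vanishes.
Expanding, det = 60 - 4*m.
Solving 60 - 4*m = 0 yields m = 15.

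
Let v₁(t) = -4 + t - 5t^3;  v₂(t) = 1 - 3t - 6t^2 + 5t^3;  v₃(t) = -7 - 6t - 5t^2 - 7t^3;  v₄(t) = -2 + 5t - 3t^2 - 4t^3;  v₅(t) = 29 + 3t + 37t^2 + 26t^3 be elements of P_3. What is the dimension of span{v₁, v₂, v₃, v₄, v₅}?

Pass to coordinate vectors with respect to the basis {1, t, …, t^3}.
Row-reduce the 5×4 matrix with these as rows.
The echelon form has 4 nonzero rows, so the rank is 4.
(With 5 elements in a 4-dimensional space the rank is at most 4.)

dim = 4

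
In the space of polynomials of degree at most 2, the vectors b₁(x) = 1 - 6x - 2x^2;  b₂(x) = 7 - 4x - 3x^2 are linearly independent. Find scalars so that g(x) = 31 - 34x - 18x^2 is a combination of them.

Work in coordinates with respect to the standard basis {1, x, x^2}.
Solve the system with b₁, b₂ as columns and g as the right-hand side.
Back-substitution yields (c₁, c₂) = (3, 4).

g = 3b₁ + 4b₂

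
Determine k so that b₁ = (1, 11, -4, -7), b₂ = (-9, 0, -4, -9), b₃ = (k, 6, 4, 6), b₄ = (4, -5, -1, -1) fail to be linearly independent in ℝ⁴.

Dependence holds iff the 4×4 matrix [b₁ b₂ b₃ b₄] is singular.
Expanding, det = -95*k - 570.
This vanishes exactly when k = -6.

k = -6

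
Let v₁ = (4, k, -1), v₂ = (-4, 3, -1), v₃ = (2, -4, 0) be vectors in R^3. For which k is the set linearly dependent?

The set is linearly dependent precisely when det[v₁; v₂; v₃] = 0.
Cofactor expansion gives det = -2*k - 26.
This vanishes exactly when k = -13.

k = -13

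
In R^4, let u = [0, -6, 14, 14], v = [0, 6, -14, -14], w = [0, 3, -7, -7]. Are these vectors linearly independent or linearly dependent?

Place the vectors as rows of a 3×4 matrix and reduce to echelon form.
The reduction yields 1 nonzero row, so the rank is 1.
Since rank 1 < 3, the set is linearly dependent.

linearly dependent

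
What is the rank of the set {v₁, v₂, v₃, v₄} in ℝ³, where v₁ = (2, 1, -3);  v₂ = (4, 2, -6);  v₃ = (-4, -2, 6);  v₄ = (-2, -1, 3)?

Put the 3×4 matrix [v₁|v₂|v₃|v₄] into echelon form.
Exactly 1 pivot survives; hence the rank is 1.
(With 4 elements in a 3-dimensional space the rank is at most 3.)

rank 1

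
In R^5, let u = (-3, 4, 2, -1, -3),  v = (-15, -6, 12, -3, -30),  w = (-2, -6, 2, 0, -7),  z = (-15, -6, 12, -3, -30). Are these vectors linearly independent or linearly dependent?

Place the vectors as rows of a 4×5 matrix and reduce to echelon form.
The reduction yields 2 nonzero rows, so the rank is 2.
Since rank 2 < 4, the set is linearly dependent.
Indeed 3u - v + 3w = 0.

linearly dependent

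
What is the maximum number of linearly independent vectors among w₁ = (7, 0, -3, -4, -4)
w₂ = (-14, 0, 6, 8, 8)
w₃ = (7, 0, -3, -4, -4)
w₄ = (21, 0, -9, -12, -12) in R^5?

1

Row-reduce the 4×5 matrix with these as rows.
There is 1 pivot column, so rank = 1.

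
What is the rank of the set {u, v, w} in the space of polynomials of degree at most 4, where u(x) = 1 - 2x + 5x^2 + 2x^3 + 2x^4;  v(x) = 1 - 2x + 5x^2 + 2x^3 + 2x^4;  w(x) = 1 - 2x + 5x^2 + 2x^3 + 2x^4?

1

Use coordinates relative to {1, x, …, x^4}.
Apply Gaussian elimination to the matrix whose rows are u, v, w.
There is 1 pivot column, so rank = 1.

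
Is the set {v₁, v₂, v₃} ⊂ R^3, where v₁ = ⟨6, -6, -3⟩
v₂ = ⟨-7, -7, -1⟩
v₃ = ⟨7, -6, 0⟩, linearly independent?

linearly independent

The matrix [v₁|v₂|v₃] has determinant -267.
A nonzero determinant means the columns are linearly independent.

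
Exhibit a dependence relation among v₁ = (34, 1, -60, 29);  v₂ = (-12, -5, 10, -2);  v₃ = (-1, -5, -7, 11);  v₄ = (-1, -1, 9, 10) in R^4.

v₁ + 3v₂ - 3v₃ + v₄ = 0

Solve the homogeneous system with v₁, v₂, v₃, v₄ as columns by row-reducing the coefficient matrix.
The free variable yields coefficients (1, 3, -3, 1) (any nonzero multiple also works).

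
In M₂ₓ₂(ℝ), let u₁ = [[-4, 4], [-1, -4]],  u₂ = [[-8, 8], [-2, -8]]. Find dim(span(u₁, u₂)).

Pass to coordinate vectors with respect to the basis {E₁₁, E₁₂, E₂₁, E₂₂}.
Apply Gaussian elimination to the matrix whose rows are u₁, u₂.
Exactly 1 pivot survives; hence the rank is 1.

dim = 1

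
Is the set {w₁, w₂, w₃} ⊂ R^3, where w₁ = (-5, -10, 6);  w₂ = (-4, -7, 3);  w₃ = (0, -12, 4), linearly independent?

linearly independent

Place the vectors as rows of a 3×3 matrix and reduce to echelon form.
The reduction yields 3 nonzero rows, so the rank is 3.
Since rank = 3 (the number of vectors), the set is linearly independent.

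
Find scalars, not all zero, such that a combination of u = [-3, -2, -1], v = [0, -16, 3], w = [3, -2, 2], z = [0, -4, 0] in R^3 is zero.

3u - v + 3w + z = 0

Write the vectors as columns of a matrix and find a nonzero vector in its null space.
A generator of the null space is (3, -1, 3, 1).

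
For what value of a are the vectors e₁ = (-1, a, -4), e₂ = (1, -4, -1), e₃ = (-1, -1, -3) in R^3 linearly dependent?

a = -9/4

Place the vectors as rows of a 3×3 matrix; dependence ⇔ determinant zero.
Expanding, det = 4*a + 9.
Setting this to zero gives a = -9/4.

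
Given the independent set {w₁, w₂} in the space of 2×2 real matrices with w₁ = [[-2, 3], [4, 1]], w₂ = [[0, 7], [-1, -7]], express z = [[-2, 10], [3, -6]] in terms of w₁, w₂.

Work in coordinates with respect to the standard basis {E₁₁, E₁₂, E₂₁, E₂₂}.
Since w₁, w₂ are independent, the coefficients expressing z are uniquely determined by a linear system.
The system has the unique solution (c₁, c₂) = (1, 1).

z = w₁ + w₂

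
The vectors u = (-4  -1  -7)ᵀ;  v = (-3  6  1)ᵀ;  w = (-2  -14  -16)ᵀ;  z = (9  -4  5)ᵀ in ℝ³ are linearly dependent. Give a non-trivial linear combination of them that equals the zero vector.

2u - 2v - w = 0

Solve the homogeneous system with u, v, w, z as columns by row-reducing the coefficient matrix.
A generator of the null space is (2, -2, -1, 0).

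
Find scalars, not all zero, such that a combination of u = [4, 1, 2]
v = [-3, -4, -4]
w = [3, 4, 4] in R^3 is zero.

Set up α₁u + … + α₃w = 0 and solve the homogeneous system.
One solution (up to scaling) is (0, 1, 1).

v + w = 0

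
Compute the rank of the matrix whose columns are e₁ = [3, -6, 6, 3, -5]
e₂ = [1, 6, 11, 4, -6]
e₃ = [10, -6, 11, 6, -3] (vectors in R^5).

Row-reduce the 3×5 matrix with these as rows.
There are 3 pivot columns, so rank = 3.

rank 3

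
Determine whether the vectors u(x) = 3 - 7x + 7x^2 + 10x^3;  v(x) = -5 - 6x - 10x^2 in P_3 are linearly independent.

Take coordinates with respect to the standard basis {1, x, …, x^3}.
Row-reduce the matrix whose columns are u, v.
The reduction yields 2 nonzero rows, so the rank is 2.
Since rank = 2 (the number of vectors), the set is linearly independent.

linearly independent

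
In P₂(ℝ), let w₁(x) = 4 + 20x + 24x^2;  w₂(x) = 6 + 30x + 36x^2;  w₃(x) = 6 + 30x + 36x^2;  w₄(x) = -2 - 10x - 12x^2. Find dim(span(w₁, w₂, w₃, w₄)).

dim = 1

Pass to coordinate vectors with respect to the basis {1, x, x^2}.
Form the matrix with w₁, w₂, w₃, w₄ as columns and reduce.
There is 1 pivot column, so rank = 1.
(With 4 elements in a 3-dimensional space the rank is at most 3.)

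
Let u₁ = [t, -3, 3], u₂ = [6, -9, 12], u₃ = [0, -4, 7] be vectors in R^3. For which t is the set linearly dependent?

t = 18/5

The vectors are dependent exactly when the determinant of the matrix with rows u₁, u₂, u₃ vanishes.
The determinant works out to 54 - 15*t.
Setting this to zero gives t = 18/5.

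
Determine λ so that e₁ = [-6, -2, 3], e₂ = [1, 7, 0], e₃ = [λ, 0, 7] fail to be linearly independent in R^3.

λ = -40/3

The vectors are dependent exactly when the determinant of the matrix with rows e₁, e₂, e₃ vanishes.
The determinant works out to -21*λ - 280.
Setting this to zero gives λ = -40/3.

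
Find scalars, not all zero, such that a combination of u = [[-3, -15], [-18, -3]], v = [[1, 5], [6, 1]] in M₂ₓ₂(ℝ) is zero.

Write each element as a vector in ℝ⁴ using {E₁₁, E₁₂, E₂₁, E₂₂}.
Row-reduce the matrix with u, v as columns; the null space gives the coefficients.
A generator of the null space is (1, 3).

u + 3v = 0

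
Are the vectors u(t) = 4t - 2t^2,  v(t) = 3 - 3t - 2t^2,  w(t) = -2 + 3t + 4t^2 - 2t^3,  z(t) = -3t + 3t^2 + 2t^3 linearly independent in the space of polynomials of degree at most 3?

Take coordinates with respect to the standard basis {1, t, …, t^3}.
Form the 4×4 matrix with these as columns; its determinant is -112.
A nonzero determinant means the columns are linearly independent.

linearly independent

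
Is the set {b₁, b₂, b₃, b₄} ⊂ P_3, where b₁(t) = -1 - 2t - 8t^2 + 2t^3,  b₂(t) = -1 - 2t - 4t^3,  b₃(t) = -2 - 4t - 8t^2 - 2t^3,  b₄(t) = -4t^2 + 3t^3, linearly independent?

linearly dependent

Take coordinates with respect to the standard basis {1, t, …, t^3}.
The matrix [b₁|b₂|b₃|b₄] has determinant 0.
A zero determinant means the columns are linearly dependent.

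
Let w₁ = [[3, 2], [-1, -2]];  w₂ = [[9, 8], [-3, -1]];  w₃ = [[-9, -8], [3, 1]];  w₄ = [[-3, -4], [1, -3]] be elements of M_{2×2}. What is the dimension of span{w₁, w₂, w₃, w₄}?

Pass to coordinate vectors with respect to the basis {E₁₁, E₁₂, E₂₁, E₂₂}.
Row-reduce the 4×4 matrix with these as rows.
There are 2 pivot columns, so rank = 2.

2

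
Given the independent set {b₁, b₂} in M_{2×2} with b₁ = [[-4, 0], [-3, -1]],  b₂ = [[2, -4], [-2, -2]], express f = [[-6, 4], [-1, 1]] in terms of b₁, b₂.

f = b₁ - b₂

Identify each element with its coordinate vector in ℝ⁴ via {E₁₁, E₁₂, E₂₁, E₂₂}.
Write f = α₁b₁ + α₂b₂ and equate components.
Back-substitution yields (α₁, α₂) = (1, -1).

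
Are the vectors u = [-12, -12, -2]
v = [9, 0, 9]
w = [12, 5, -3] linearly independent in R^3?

linearly independent

Row-reduce the matrix whose columns are u, v, w.
The reduction yields 3 nonzero rows, so the rank is 3.
Since rank = 3 (the number of vectors), the set is linearly independent.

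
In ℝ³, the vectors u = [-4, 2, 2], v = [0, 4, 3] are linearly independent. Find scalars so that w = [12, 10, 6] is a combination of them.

Set up the augmented matrix [u | v | w] and row-reduce.
The system has the unique solution (a₁, a₂) = (-3, 4).

w = -3u + 4v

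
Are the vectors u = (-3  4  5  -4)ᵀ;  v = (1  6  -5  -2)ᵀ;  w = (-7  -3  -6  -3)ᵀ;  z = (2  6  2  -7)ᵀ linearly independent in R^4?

Form the 4×4 matrix with these as columns; its determinant is -2784.
A nonzero determinant means the columns are linearly independent.

linearly independent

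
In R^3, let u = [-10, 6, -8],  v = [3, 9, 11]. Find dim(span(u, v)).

Form the matrix with u, v as columns and reduce.
Exactly 2 pivots survive; hence the rank is 2.

2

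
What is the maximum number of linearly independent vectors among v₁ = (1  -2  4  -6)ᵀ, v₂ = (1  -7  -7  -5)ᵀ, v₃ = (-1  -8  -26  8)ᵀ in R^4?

Put the 4×3 matrix [v₁|v₂|v₃] into echelon form.
Reduction leaves 2 leading entries, giving rank 2.

2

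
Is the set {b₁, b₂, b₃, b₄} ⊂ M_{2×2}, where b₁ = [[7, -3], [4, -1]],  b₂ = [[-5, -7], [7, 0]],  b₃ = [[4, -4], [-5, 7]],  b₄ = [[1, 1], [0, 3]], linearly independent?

Write each element as a coordinate vector in ℝ⁴ using {E₁₁, E₁₂, E₂₁, E₂₂}.
Form the 4×4 matrix with these as columns; its determinant is 2372.
A nonzero determinant means the columns are linearly independent.

linearly independent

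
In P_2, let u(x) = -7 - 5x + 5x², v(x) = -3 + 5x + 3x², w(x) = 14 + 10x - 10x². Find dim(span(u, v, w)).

2

Use coordinates relative to {1, x, x²}.
Put the 3×3 matrix [u|v|w] into echelon form.
Exactly 2 pivots survive; hence the rank is 2.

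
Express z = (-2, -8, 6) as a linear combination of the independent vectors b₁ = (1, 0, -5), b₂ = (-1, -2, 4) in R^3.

Set up the augmented matrix [b₁ | b₂ | z] and row-reduce.
The system has the unique solution (α₁, α₂) = (2, 4).

z = 2b₁ + 4b₂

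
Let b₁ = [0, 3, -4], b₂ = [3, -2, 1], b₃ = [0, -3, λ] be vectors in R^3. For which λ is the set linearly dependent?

Dependence holds iff the 3×3 matrix [b₁ b₂ b₃] is singular.
The determinant works out to 36 - 9*λ.
This vanishes exactly when λ = 4.

λ = 4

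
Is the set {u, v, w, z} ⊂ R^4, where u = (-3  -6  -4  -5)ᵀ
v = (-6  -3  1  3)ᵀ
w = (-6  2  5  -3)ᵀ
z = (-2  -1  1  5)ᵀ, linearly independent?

Place the vectors as rows of a 4×4 matrix and reduce to echelon form.
The reduction yields 4 nonzero rows, so the rank is 4.
Since rank = 4 (the number of vectors), the set is linearly independent.

linearly independent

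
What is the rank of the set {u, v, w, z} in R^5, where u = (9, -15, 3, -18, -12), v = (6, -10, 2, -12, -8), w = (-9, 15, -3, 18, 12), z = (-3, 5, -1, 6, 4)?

rank 1

Apply Gaussian elimination to the matrix whose rows are u, v, w, z.
Exactly 1 pivot survives; hence the rank is 1.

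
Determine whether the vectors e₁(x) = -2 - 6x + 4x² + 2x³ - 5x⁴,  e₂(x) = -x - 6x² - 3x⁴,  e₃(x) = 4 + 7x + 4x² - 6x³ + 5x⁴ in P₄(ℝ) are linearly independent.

Take coordinates with respect to the standard basis {1, x, …, x⁴}.
Place the vectors as rows of a 3×5 matrix and reduce to echelon form.
The reduction yields 3 nonzero rows, so the rank is 3.
Since rank = 3 (the number of vectors), the set is linearly independent.

linearly independent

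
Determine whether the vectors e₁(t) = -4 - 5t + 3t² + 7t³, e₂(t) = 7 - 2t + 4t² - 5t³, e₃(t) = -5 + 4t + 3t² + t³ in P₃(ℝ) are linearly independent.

linearly independent

Write each element as a coordinate vector in ℝ⁴ using {1, t, …, t³}.
Row-reduce the matrix whose columns are e₁, e₂, e₃.
The reduction yields 3 nonzero rows, so the rank is 3.
Since rank = 3 (the number of vectors), the set is linearly independent.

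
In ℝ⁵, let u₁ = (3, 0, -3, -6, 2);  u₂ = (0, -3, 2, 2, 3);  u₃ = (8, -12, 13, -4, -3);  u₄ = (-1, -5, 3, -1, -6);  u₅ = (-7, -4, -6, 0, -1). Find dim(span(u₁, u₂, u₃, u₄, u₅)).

Apply Gaussian elimination to the matrix whose rows are u₁, u₂, u₃, u₄, u₅.
The echelon form has 4 nonzero rows, so the rank is 4.

4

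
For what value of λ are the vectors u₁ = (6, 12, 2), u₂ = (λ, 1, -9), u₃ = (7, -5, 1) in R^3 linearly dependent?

λ = -47

Dependence holds iff the 3×3 matrix [u₁ u₂ u₃] is singular.
The determinant works out to -22*λ - 1034.
Setting this to zero gives λ = -47.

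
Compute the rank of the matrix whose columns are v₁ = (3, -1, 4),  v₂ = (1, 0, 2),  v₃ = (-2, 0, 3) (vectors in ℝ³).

3

Apply Gaussian elimination to the matrix whose rows are v₁, v₂, v₃.
There are 3 pivot columns, so rank = 3.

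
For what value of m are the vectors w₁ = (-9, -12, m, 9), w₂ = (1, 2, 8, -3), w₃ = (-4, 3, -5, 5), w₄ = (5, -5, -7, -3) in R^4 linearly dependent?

m = 14/9

The vectors are dependent exactly when the determinant of the matrix with rows w₁, w₂, w₃, w₄ vanishes.
Expanding, det = 27*m - 42.
Setting this to zero gives m = 14/9.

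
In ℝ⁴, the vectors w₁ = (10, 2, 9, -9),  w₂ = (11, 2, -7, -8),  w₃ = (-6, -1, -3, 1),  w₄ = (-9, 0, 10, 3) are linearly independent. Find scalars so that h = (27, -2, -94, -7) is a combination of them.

Write h = a₁w₁ + … + a₄w₄ and equate components.
The system has the unique solution (a₁, …, a₄) = (-3, 3, 2, -4).

h = -3w₁ + 3w₂ + 2w₃ - 4w₄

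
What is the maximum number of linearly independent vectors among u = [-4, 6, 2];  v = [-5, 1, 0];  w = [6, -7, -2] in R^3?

Row-reduce the 3×3 matrix with these as rows.
There are 3 pivot columns, so rank = 3.

3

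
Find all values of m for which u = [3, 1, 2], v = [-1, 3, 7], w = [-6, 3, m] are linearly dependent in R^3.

m = 15/2

Place the vectors as rows of a 3×3 matrix; dependence ⇔ determinant zero.
Cofactor expansion gives det = 10*m - 75.
Setting this to zero gives m = 15/2.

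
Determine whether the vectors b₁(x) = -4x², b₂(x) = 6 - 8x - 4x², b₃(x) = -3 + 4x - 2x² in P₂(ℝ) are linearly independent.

linearly dependent

Take coordinates with respect to the standard basis {1, x, x²}.
Form the 3×3 matrix with these as columns; its determinant is 0.
A zero determinant means the columns are linearly dependent.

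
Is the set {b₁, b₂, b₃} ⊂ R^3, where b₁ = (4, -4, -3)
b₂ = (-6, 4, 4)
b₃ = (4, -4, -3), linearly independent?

linearly dependent

The matrix [b₁|b₂|b₃] has determinant 0.
A zero determinant means the columns are linearly dependent.
Indeed b₁ - b₃ = 0.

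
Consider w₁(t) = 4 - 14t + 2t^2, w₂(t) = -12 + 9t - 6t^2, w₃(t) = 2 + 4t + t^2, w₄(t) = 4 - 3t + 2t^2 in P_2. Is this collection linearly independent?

Take coordinates with respect to the standard basis {1, t, t^2}.
There are 4 vectors in a 3-dimensional space, so they cannot be linearly independent.

linearly dependent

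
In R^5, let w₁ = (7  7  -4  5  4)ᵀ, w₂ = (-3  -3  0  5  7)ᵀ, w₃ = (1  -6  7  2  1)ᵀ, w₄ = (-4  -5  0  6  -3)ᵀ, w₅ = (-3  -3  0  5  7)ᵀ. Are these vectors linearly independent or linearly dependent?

Two of the vectors are equal, giving an immediate dependence.

linearly dependent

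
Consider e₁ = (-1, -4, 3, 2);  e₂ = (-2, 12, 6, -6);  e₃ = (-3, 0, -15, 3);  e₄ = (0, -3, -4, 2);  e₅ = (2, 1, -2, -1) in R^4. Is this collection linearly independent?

linearly dependent

There are 5 vectors in a 4-dimensional space, so they cannot be linearly independent.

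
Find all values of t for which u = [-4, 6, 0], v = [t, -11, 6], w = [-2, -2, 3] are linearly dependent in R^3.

t = 2/3

Place the vectors as rows of a 3×3 matrix; dependence ⇔ determinant zero.
Expanding, det = 12 - 18*t.
Setting this to zero gives t = 2/3.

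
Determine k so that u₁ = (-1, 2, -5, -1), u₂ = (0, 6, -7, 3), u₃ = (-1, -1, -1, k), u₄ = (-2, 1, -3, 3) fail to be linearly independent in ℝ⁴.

k = -11/7

Dependence holds iff the 4×4 matrix [u₁ u₂ u₃ u₄] is singular.
Cofactor expansion gives det = 21*k + 33.
Solving 21*k + 33 = 0 yields k = -11/7.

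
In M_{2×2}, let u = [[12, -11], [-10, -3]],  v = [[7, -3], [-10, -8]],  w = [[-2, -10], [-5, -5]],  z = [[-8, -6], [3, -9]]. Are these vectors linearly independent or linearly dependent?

linearly independent

Write each element as a coordinate vector in ℝ⁴ using {E₁₁, E₁₂, E₂₁, E₂₂}.
Place the vectors as rows of a 4×4 matrix and reduce to echelon form.
The reduction yields 4 nonzero rows, so the rank is 4.
Since rank = 4 (the number of vectors), the set is linearly independent.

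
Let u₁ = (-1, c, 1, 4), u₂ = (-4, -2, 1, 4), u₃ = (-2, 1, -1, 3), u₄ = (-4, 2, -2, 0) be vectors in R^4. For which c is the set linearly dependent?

c = -3/2

Place the vectors as rows of a 4×4 matrix; dependence ⇔ determinant zero.
The determinant works out to 36*c + 54.
Setting this to zero gives c = -3/2.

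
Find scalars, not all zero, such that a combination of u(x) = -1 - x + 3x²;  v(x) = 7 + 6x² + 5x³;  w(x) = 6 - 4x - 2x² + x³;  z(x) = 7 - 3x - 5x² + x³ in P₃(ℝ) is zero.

u - w + z = 0

Write each element as a vector in ℝ⁴ using {1, x, …, x³}.
Write the vectors as columns of a matrix and find a nonzero vector in its null space.
A generator of the null space is (1, 0, -1, 1).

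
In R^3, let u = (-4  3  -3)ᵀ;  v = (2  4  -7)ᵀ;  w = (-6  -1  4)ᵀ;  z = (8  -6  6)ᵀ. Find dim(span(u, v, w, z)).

Row-reduce the 4×3 matrix with these as rows.
Reduction leaves 2 leading entries, giving rank 2.
(With 4 elements in a 3-dimensional space the rank is at most 3.)

dim = 2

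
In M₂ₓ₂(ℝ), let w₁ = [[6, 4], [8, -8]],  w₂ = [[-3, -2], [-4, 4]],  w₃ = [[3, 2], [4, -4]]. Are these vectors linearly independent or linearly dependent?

Take coordinates with respect to the standard basis {E₁₁, E₁₂, E₂₁, E₂₂}.
Row-reduce the matrix whose columns are w₁, w₂, w₃.
The reduction yields 1 nonzero row, so the rank is 1.
Since rank 1 < 3, the set is linearly dependent.

linearly dependent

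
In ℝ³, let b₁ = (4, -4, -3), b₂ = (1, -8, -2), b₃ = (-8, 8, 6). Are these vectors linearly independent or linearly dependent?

One vector is a scalar multiple of another, so the set is dependent.

linearly dependent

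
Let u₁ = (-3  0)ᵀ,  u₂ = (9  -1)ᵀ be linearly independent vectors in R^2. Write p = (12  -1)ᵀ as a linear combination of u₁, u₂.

p = -u₁ + u₂

Write p = a₁u₁ + a₂u₂ and equate components.
The system has the unique solution (a₁, a₂) = (-1, 1).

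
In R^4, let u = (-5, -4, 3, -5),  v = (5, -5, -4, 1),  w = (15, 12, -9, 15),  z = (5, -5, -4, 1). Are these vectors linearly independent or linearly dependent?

Place the vectors as rows of a 4×4 matrix and reduce to echelon form.
The reduction yields 2 nonzero rows, so the rank is 2.
Since rank 2 < 4, the set is linearly dependent.

linearly dependent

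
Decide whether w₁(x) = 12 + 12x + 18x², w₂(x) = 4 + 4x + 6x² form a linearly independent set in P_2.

linearly dependent

Write each element as a coordinate vector in ℝ³ using {1, x, x²}.
One vector is a scalar multiple of another, so the set is dependent.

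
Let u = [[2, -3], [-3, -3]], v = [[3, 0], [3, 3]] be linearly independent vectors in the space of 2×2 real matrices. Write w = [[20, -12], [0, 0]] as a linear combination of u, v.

w = 4u + 4v

Take coordinate vectors relative to {E₁₁, E₁₂, E₂₁, E₂₂}.
Set up the augmented matrix [u | v | w] and row-reduce.
Row-reducing the augmented matrix gives the unique coefficients (c₁, c₂) = (4, 4).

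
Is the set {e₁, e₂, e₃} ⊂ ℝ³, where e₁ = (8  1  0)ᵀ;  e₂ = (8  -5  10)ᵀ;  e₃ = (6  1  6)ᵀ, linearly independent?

Row-reduce the matrix whose columns are e₁, e₂, e₃.
The reduction yields 3 nonzero rows, so the rank is 3.
Since rank = 3 (the number of vectors), the set is linearly independent.

linearly independent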